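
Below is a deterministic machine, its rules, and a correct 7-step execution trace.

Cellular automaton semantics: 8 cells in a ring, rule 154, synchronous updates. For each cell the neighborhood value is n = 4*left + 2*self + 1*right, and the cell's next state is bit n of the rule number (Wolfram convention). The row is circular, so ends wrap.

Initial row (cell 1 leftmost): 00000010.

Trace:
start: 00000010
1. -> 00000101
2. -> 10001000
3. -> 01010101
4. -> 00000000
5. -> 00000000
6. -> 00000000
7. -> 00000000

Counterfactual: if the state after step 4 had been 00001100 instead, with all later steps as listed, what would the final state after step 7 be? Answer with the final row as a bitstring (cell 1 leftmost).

state after step 4 := 00001100
5. -> 00011010
6. -> 00110001
7. -> 11101010

11101010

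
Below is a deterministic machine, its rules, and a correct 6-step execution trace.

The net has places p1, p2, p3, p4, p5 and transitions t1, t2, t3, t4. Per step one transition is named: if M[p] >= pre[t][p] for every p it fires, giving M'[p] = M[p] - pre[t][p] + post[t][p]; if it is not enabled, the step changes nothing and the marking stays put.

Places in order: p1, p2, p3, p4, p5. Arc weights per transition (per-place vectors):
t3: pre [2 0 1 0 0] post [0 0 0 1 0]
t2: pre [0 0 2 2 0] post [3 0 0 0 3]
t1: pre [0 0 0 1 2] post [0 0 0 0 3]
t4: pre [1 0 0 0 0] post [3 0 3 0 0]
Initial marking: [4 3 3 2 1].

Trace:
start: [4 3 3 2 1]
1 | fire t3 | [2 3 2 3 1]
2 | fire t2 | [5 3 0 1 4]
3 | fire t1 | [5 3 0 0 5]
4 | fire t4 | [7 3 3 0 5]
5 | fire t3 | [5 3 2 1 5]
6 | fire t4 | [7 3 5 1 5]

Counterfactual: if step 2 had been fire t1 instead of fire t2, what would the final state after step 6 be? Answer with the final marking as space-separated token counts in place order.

(re-executing from step 2 with the substitution; state before step 2: [2 3 2 3 1])
2 | fire t1 | [2 3 2 3 1]
3 | fire t1 | [2 3 2 3 1]
4 | fire t4 | [4 3 5 3 1]
5 | fire t3 | [2 3 4 4 1]
6 | fire t4 | [4 3 7 4 1]

4 3 7 4 1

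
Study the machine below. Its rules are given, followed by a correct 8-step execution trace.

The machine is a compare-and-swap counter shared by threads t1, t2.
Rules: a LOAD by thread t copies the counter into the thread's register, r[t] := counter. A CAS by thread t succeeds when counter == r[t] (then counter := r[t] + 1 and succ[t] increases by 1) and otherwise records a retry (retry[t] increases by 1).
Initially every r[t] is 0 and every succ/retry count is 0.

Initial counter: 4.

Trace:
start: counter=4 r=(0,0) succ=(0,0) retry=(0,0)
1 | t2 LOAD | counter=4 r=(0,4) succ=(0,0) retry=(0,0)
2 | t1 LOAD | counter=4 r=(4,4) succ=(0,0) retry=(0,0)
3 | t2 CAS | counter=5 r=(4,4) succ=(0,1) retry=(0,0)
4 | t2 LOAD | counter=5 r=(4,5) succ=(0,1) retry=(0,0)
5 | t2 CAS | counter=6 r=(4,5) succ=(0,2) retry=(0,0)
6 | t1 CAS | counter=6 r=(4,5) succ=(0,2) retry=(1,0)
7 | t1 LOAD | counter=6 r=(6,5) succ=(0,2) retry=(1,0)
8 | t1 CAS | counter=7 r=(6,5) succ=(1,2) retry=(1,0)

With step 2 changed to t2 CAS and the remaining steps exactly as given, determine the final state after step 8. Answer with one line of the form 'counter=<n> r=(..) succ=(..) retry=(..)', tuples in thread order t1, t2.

(re-executing from step 2 with the substitution; state before step 2: counter=4 r=(0,4) succ=(0,0) retry=(0,0))
2 | t2 CAS | counter=5 r=(0,4) succ=(0,1) retry=(0,0)
3 | t2 CAS | counter=5 r=(0,4) succ=(0,1) retry=(0,1)
4 | t2 LOAD | counter=5 r=(0,5) succ=(0,1) retry=(0,1)
5 | t2 CAS | counter=6 r=(0,5) succ=(0,2) retry=(0,1)
6 | t1 CAS | counter=6 r=(0,5) succ=(0,2) retry=(1,1)
7 | t1 LOAD | counter=6 r=(6,5) succ=(0,2) retry=(1,1)
8 | t1 CAS | counter=7 r=(6,5) succ=(1,2) retry=(1,1)

counter=7 r=(6,5) succ=(1,2) retry=(1,1)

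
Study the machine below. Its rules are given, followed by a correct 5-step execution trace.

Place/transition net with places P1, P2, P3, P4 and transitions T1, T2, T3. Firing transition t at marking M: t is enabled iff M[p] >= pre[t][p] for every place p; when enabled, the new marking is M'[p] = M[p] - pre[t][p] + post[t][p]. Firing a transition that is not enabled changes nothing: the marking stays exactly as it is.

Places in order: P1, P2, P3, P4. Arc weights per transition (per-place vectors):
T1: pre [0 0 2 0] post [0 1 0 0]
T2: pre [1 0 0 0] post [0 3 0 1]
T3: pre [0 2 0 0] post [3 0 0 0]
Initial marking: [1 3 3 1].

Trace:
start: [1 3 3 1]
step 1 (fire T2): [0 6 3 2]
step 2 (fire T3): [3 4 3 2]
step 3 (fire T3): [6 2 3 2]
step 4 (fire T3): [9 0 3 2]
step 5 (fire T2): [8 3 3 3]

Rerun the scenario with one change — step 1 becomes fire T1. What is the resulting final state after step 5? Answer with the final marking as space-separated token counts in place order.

(re-executing from step 1 with the substitution; state before step 1: [1 3 3 1])
step 1 (fire T1): [1 4 1 1]
step 2 (fire T3): [4 2 1 1]
step 3 (fire T3): [7 0 1 1]
step 4 (fire T3): [7 0 1 1]
step 5 (fire T2): [6 3 1 2]

6 3 1 2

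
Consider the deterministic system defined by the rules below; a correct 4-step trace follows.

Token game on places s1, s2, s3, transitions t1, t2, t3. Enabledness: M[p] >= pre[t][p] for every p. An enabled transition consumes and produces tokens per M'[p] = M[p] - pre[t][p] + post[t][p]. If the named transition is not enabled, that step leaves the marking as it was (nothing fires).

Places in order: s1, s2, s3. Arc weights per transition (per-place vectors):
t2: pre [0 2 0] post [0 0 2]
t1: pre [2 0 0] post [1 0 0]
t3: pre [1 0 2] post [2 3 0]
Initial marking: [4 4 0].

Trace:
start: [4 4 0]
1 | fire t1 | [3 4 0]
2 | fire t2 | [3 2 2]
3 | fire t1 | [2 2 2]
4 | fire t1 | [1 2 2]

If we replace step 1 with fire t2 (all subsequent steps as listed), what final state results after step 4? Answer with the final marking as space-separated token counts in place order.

2 0 4

(re-executing from step 1 with the substitution; state before step 1: [4 4 0])
1 | fire t2 | [4 2 2]
2 | fire t2 | [4 0 4]
3 | fire t1 | [3 0 4]
4 | fire t1 | [2 0 4]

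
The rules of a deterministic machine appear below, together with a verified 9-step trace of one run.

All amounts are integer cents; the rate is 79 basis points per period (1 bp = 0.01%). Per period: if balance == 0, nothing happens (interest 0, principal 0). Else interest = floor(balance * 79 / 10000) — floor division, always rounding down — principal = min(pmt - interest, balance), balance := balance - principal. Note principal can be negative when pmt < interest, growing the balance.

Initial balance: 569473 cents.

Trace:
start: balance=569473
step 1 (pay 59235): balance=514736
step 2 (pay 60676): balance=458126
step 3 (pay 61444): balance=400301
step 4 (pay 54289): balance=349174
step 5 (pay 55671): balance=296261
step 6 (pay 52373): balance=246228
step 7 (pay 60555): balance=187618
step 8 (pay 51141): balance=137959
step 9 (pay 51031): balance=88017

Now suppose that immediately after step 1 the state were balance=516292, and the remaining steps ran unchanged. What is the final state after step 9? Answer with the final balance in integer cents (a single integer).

89673

state after step 1 := balance=516292
step 2 (pay 60676): balance=459694
step 3 (pay 61444): balance=401881
step 4 (pay 54289): balance=350766
step 5 (pay 55671): balance=297866
step 6 (pay 52373): balance=247846
step 7 (pay 60555): balance=189248
step 8 (pay 51141): balance=139602
step 9 (pay 51031): balance=89673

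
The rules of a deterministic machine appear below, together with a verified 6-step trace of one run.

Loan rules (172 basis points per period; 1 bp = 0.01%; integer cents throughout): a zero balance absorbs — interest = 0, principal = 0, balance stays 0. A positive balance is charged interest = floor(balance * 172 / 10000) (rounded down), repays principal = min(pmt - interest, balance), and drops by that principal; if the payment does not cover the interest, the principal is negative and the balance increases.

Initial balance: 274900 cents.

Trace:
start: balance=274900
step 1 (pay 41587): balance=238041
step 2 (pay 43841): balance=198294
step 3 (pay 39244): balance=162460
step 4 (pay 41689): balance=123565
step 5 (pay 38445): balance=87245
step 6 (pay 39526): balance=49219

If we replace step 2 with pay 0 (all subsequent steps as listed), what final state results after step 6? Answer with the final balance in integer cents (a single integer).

(re-executing from step 2 with the substitution; state before step 2: balance=238041)
step 2 (pay 0): balance=242135
step 3 (pay 39244): balance=207055
step 4 (pay 41689): balance=168927
step 5 (pay 38445): balance=133387
step 6 (pay 39526): balance=96155

96155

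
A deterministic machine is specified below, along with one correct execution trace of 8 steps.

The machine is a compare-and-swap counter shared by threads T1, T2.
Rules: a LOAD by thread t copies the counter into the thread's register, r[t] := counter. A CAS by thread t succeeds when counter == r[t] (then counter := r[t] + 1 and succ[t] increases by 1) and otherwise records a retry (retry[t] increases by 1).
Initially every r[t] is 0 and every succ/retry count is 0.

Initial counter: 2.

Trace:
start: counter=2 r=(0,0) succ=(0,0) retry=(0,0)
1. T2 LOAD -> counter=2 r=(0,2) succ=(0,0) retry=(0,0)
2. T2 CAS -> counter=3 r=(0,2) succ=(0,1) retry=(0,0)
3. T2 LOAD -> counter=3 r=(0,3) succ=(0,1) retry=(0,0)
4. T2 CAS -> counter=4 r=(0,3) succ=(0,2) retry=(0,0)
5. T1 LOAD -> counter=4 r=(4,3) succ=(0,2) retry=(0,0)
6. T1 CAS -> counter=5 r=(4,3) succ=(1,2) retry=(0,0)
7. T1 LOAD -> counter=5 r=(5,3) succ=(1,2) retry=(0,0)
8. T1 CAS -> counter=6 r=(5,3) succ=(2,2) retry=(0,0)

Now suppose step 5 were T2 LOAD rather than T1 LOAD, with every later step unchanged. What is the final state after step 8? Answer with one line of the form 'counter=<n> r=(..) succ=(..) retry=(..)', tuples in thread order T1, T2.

counter=5 r=(4,4) succ=(1,2) retry=(1,0)

(re-executing from step 5 with the substitution; state before step 5: counter=4 r=(0,3) succ=(0,2) retry=(0,0))
5. T2 LOAD -> counter=4 r=(0,4) succ=(0,2) retry=(0,0)
6. T1 CAS -> counter=4 r=(0,4) succ=(0,2) retry=(1,0)
7. T1 LOAD -> counter=4 r=(4,4) succ=(0,2) retry=(1,0)
8. T1 CAS -> counter=5 r=(4,4) succ=(1,2) retry=(1,0)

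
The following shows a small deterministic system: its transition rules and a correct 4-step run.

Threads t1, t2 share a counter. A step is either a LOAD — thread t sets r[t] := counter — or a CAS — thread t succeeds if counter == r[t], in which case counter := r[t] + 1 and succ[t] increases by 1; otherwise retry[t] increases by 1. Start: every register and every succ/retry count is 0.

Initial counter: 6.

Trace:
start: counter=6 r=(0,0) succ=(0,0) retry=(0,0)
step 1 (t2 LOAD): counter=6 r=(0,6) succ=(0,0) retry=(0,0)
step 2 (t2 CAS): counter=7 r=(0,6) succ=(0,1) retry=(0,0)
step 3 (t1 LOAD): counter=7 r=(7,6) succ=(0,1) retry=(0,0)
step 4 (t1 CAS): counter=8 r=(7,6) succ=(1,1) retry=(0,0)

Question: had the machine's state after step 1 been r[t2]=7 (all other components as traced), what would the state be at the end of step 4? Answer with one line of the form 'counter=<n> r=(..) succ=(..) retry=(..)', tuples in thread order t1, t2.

counter=7 r=(6,7) succ=(1,0) retry=(0,1)

state after step 1 := counter=6 r=(0,7) succ=(0,0) retry=(0,0)
step 2 (t2 CAS): counter=6 r=(0,7) succ=(0,0) retry=(0,1)
step 3 (t1 LOAD): counter=6 r=(6,7) succ=(0,0) retry=(0,1)
step 4 (t1 CAS): counter=7 r=(6,7) succ=(1,0) retry=(0,1)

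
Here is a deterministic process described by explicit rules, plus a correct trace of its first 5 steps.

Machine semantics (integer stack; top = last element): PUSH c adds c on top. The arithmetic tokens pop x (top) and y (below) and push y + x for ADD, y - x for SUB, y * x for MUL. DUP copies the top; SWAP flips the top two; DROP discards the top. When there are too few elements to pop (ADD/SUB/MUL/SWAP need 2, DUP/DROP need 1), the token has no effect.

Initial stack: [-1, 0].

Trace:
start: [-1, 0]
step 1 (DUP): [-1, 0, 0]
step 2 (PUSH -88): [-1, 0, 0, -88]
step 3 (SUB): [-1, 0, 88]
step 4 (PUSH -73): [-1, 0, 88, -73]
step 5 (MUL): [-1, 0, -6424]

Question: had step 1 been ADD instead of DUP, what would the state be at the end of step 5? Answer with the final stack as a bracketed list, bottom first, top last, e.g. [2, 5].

(re-executing from step 1 with the substitution; state before step 1: [-1, 0])
step 1 (ADD): [-1]
step 2 (PUSH -88): [-1, -88]
step 3 (SUB): [87]
step 4 (PUSH -73): [87, -73]
step 5 (MUL): [-6351]

[-6351]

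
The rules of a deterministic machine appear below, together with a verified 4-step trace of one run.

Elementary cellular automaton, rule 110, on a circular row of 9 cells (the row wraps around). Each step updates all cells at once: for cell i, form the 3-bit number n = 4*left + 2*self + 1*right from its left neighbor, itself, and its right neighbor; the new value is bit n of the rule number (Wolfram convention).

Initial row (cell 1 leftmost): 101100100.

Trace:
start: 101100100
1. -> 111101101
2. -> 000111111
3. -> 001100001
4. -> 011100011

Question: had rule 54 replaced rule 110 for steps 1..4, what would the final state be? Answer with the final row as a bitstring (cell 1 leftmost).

(re-executing steps 1..4 under rule 54; state before step 1: 101100100)
1. -> 110011111
2. -> 001100000
3. -> 010010000
4. -> 111111000

111111000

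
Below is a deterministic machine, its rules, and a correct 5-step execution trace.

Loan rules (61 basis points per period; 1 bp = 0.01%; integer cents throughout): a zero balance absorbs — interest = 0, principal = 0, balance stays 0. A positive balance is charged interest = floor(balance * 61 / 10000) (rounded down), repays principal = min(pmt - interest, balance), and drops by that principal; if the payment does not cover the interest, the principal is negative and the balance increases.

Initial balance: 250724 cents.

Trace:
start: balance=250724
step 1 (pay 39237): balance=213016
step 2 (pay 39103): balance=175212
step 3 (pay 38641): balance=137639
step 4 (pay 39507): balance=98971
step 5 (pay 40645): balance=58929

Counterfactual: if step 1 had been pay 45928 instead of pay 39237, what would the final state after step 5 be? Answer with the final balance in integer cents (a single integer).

(re-executing from step 1 with the substitution; state before step 1: balance=250724)
step 1 (pay 45928): balance=206325
step 2 (pay 39103): balance=168480
step 3 (pay 38641): balance=130866
step 4 (pay 39507): balance=92157
step 5 (pay 40645): balance=52074

52074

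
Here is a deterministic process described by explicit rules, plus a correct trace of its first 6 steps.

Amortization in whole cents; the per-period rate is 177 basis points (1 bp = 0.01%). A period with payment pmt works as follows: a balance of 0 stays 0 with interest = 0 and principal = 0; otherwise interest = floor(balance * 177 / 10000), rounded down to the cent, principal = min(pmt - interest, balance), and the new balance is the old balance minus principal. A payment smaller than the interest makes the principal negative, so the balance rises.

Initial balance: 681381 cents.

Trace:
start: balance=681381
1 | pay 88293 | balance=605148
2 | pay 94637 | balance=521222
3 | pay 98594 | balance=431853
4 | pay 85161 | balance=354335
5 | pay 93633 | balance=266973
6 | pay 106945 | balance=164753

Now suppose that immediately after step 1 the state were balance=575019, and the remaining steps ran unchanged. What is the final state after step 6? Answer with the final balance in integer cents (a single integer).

131861

state after step 1 := balance=575019
2 | pay 94637 | balance=490559
3 | pay 98594 | balance=400647
4 | pay 85161 | balance=322577
5 | pay 93633 | balance=234653
6 | pay 106945 | balance=131861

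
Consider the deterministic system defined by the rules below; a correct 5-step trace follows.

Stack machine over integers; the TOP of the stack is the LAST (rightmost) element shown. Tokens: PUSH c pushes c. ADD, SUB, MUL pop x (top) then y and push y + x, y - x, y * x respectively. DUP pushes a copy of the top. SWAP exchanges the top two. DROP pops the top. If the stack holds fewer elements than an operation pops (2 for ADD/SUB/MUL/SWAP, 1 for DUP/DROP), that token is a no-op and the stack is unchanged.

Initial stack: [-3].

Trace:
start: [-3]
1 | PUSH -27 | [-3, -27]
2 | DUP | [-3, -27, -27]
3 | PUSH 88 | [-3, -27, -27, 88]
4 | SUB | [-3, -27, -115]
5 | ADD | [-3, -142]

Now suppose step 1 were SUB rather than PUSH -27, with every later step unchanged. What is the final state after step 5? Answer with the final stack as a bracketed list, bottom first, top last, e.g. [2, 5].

(re-executing from step 1 with the substitution; state before step 1: [-3])
1 | SUB | [-3]
2 | DUP | [-3, -3]
3 | PUSH 88 | [-3, -3, 88]
4 | SUB | [-3, -91]
5 | ADD | [-94]

[-94]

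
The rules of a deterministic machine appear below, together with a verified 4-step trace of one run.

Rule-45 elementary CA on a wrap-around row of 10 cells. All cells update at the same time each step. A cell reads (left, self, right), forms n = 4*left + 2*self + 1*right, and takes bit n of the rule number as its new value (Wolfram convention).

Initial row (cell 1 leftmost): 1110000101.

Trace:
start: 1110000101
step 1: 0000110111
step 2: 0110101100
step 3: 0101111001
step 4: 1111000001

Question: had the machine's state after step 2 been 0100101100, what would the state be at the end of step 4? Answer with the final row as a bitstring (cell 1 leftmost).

1100100001

state after step 2 := 0100101100
step 3: 0100111001
step 4: 1100100001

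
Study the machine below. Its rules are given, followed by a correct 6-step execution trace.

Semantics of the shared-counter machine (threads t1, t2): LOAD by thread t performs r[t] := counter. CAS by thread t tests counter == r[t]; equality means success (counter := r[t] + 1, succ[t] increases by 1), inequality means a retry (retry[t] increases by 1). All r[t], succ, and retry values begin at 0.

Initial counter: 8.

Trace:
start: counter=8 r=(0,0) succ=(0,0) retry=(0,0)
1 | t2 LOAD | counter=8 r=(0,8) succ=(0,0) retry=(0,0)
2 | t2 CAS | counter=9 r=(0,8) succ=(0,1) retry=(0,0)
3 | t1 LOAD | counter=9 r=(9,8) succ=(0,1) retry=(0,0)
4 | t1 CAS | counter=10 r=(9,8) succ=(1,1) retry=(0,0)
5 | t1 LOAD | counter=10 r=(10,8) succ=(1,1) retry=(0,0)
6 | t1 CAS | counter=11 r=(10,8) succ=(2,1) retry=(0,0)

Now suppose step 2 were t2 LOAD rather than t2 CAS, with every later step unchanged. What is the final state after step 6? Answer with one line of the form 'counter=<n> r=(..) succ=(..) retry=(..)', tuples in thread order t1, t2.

counter=10 r=(9,8) succ=(2,0) retry=(0,0)

(re-executing from step 2 with the substitution; state before step 2: counter=8 r=(0,8) succ=(0,0) retry=(0,0))
2 | t2 LOAD | counter=8 r=(0,8) succ=(0,0) retry=(0,0)
3 | t1 LOAD | counter=8 r=(8,8) succ=(0,0) retry=(0,0)
4 | t1 CAS | counter=9 r=(8,8) succ=(1,0) retry=(0,0)
5 | t1 LOAD | counter=9 r=(9,8) succ=(1,0) retry=(0,0)
6 | t1 CAS | counter=10 r=(9,8) succ=(2,0) retry=(0,0)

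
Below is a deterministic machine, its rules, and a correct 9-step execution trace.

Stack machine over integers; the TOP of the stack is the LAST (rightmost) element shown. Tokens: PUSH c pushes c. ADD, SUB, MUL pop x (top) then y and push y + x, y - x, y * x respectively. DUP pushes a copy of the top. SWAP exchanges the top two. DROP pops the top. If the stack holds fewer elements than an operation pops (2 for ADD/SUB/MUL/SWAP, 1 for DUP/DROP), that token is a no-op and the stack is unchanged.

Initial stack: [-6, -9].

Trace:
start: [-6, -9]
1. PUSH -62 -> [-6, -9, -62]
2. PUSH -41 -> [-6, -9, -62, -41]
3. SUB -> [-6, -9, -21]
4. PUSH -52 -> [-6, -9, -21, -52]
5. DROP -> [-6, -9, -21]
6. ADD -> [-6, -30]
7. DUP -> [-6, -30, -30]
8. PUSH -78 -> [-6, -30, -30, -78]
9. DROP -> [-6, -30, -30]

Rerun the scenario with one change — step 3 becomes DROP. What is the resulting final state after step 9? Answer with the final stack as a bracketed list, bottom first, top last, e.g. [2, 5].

[-6, -71, -71]

(re-executing from step 3 with the substitution; state before step 3: [-6, -9, -62, -41])
3. DROP -> [-6, -9, -62]
4. PUSH -52 -> [-6, -9, -62, -52]
5. DROP -> [-6, -9, -62]
6. ADD -> [-6, -71]
7. DUP -> [-6, -71, -71]
8. PUSH -78 -> [-6, -71, -71, -78]
9. DROP -> [-6, -71, -71]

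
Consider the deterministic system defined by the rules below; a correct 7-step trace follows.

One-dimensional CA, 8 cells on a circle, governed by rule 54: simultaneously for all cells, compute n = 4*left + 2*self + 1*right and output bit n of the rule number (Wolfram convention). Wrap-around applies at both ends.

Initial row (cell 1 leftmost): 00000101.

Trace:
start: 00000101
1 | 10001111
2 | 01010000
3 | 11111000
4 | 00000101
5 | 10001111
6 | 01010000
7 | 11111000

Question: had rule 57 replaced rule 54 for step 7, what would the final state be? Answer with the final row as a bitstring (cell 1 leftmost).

(re-executing step 7 under rule 57; state before step 7: 01010000)
7 | 00101111

00101111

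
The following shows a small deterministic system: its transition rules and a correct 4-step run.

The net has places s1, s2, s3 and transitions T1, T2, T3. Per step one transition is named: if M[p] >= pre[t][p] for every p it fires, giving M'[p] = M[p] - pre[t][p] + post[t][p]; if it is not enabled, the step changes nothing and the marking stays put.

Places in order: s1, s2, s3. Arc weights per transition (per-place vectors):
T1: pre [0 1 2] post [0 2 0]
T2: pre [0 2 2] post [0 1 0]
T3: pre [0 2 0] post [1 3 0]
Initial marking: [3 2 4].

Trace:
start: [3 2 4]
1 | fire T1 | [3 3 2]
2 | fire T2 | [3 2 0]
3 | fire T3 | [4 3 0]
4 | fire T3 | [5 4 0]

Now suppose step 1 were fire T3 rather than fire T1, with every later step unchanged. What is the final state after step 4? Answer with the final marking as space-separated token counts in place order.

6 4 2

(re-executing from step 1 with the substitution; state before step 1: [3 2 4])
1 | fire T3 | [4 3 4]
2 | fire T2 | [4 2 2]
3 | fire T3 | [5 3 2]
4 | fire T3 | [6 4 2]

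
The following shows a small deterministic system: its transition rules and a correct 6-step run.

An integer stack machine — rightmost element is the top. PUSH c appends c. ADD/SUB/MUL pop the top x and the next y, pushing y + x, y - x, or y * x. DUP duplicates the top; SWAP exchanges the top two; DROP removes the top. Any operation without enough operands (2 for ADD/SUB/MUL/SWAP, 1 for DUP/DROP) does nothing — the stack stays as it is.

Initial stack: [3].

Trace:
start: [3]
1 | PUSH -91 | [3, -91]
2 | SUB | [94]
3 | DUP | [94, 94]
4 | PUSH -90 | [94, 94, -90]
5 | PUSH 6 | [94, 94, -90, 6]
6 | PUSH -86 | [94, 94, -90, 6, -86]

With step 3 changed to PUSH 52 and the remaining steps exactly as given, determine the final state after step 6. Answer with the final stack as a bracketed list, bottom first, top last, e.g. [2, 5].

(re-executing from step 3 with the substitution; state before step 3: [94])
3 | PUSH 52 | [94, 52]
4 | PUSH -90 | [94, 52, -90]
5 | PUSH 6 | [94, 52, -90, 6]
6 | PUSH -86 | [94, 52, -90, 6, -86]

[94, 52, -90, 6, -86]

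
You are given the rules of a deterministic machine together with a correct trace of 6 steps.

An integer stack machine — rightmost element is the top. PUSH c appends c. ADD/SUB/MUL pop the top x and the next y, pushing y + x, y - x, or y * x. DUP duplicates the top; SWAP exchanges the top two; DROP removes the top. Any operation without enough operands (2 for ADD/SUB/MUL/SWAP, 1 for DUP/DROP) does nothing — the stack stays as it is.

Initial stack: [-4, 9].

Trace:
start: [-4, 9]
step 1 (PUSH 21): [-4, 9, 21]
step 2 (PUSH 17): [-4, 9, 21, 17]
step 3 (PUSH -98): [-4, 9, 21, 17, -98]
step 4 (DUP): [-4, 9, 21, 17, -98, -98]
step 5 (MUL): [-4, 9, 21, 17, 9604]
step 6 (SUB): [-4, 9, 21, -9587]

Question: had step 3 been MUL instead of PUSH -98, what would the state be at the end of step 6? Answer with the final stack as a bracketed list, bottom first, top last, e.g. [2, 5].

[-4, -127440]

(re-executing from step 3 with the substitution; state before step 3: [-4, 9, 21, 17])
step 3 (MUL): [-4, 9, 357]
step 4 (DUP): [-4, 9, 357, 357]
step 5 (MUL): [-4, 9, 127449]
step 6 (SUB): [-4, -127440]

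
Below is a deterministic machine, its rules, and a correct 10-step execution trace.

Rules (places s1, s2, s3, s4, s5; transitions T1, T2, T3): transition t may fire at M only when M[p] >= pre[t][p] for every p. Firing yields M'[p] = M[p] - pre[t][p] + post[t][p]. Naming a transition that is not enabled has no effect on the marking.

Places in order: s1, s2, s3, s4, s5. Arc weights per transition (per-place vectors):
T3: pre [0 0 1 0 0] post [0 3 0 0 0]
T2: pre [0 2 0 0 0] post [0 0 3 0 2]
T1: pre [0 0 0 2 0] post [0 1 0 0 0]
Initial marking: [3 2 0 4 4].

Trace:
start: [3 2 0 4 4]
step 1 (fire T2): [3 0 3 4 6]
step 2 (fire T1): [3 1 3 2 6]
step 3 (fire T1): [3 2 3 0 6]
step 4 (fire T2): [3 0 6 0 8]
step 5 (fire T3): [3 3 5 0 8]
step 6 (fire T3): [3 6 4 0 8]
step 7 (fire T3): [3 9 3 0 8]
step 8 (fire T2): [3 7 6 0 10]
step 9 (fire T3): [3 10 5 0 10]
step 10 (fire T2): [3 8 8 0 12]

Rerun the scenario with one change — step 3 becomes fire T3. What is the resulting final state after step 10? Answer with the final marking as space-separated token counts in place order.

(re-executing from step 3 with the substitution; state before step 3: [3 1 3 2 6])
step 3 (fire T3): [3 4 2 2 6]
step 4 (fire T2): [3 2 5 2 8]
step 5 (fire T3): [3 5 4 2 8]
step 6 (fire T3): [3 8 3 2 8]
step 7 (fire T3): [3 11 2 2 8]
step 8 (fire T2): [3 9 5 2 10]
step 9 (fire T3): [3 12 4 2 10]
step 10 (fire T2): [3 10 7 2 12]

3 10 7 2 12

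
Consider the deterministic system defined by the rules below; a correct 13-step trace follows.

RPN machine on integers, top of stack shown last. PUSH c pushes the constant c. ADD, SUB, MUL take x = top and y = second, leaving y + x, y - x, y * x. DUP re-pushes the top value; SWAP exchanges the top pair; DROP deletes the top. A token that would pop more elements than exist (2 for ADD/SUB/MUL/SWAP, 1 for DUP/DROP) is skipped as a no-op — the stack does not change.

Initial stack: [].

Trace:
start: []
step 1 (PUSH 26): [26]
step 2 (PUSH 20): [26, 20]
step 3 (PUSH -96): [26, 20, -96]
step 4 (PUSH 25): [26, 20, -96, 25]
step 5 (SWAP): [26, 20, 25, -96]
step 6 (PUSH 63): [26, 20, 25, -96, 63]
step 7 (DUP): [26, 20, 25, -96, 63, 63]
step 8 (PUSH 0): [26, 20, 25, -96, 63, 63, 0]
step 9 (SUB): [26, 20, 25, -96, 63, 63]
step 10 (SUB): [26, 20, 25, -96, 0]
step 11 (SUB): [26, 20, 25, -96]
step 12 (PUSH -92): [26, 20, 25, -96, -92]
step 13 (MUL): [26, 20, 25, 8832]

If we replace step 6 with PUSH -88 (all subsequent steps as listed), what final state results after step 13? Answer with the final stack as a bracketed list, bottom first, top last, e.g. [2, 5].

(re-executing from step 6 with the substitution; state before step 6: [26, 20, 25, -96])
step 6 (PUSH -88): [26, 20, 25, -96, -88]
step 7 (DUP): [26, 20, 25, -96, -88, -88]
step 8 (PUSH 0): [26, 20, 25, -96, -88, -88, 0]
step 9 (SUB): [26, 20, 25, -96, -88, -88]
step 10 (SUB): [26, 20, 25, -96, 0]
step 11 (SUB): [26, 20, 25, -96]
step 12 (PUSH -92): [26, 20, 25, -96, -92]
step 13 (MUL): [26, 20, 25, 8832]

[26, 20, 25, 8832]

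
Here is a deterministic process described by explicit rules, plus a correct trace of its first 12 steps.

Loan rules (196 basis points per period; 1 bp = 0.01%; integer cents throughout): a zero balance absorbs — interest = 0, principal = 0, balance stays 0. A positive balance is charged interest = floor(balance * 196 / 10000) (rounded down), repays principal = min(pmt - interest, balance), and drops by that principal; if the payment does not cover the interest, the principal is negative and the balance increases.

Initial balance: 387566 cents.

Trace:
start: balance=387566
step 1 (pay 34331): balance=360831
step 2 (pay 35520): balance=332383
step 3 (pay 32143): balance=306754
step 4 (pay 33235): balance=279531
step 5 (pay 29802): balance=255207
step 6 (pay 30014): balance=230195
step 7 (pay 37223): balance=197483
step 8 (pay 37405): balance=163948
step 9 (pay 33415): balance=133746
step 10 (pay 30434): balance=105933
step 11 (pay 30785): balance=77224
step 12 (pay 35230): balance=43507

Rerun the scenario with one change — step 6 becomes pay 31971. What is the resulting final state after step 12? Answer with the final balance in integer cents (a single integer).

41308

(re-executing from step 6 with the substitution; state before step 6: balance=255207)
step 6 (pay 31971): balance=228238
step 7 (pay 37223): balance=195488
step 8 (pay 37405): balance=161914
step 9 (pay 33415): balance=131672
step 10 (pay 30434): balance=103818
step 11 (pay 30785): balance=75067
step 12 (pay 35230): balance=41308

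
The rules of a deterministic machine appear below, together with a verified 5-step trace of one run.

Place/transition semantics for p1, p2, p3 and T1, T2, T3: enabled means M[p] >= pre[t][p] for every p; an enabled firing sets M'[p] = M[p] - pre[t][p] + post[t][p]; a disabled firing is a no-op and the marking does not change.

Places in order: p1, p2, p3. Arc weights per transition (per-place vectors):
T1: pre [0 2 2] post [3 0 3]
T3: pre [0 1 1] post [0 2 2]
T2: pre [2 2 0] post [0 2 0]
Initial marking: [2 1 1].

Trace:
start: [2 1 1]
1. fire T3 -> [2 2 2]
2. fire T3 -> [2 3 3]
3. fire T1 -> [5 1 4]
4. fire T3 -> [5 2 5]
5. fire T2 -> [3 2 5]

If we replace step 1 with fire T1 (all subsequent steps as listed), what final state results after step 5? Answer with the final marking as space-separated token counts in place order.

(re-executing from step 1 with the substitution; state before step 1: [2 1 1])
1. fire T1 -> [2 1 1]
2. fire T3 -> [2 2 2]
3. fire T1 -> [5 0 3]
4. fire T3 -> [5 0 3]
5. fire T2 -> [5 0 3]

5 0 3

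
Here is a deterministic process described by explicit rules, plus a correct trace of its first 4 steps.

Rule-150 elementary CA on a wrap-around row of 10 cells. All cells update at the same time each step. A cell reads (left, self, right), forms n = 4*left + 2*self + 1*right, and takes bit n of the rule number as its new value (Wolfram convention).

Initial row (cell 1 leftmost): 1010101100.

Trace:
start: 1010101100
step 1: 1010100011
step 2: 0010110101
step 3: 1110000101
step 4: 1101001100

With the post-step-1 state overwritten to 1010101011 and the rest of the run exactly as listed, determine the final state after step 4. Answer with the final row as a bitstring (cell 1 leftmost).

state after step 1 := 1010101011
step 2: 0010101001
step 3: 1110101111
step 4: 1100100111

1100100111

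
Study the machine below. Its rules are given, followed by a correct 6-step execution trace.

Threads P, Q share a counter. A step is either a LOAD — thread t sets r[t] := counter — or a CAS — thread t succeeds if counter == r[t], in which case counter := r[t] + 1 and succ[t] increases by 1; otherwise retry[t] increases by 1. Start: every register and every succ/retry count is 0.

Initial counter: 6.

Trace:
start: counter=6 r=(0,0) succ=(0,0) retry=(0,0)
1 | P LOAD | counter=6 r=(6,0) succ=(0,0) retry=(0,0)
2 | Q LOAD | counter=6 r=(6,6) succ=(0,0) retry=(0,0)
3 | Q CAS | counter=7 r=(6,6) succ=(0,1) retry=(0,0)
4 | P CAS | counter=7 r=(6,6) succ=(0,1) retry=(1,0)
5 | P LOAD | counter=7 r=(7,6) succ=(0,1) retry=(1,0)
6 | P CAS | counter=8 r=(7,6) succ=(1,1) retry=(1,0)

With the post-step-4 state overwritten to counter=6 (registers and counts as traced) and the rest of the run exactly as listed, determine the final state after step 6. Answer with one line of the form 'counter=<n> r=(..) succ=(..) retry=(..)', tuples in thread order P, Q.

counter=7 r=(6,6) succ=(1,1) retry=(1,0)

state after step 4 := counter=6 r=(6,6) succ=(0,1) retry=(1,0)
5 | P LOAD | counter=6 r=(6,6) succ=(0,1) retry=(1,0)
6 | P CAS | counter=7 r=(6,6) succ=(1,1) retry=(1,0)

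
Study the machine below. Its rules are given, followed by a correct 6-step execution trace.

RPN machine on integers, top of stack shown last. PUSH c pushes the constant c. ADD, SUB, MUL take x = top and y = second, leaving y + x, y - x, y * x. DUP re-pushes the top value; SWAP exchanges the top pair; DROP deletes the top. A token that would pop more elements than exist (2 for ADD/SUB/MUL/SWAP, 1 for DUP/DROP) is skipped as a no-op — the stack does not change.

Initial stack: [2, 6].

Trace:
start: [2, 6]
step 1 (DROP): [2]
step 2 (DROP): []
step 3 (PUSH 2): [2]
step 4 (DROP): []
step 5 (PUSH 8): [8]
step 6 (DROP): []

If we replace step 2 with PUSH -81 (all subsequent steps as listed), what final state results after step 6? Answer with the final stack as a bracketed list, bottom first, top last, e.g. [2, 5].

(re-executing from step 2 with the substitution; state before step 2: [2])
step 2 (PUSH -81): [2, -81]
step 3 (PUSH 2): [2, -81, 2]
step 4 (DROP): [2, -81]
step 5 (PUSH 8): [2, -81, 8]
step 6 (DROP): [2, -81]

[2, -81]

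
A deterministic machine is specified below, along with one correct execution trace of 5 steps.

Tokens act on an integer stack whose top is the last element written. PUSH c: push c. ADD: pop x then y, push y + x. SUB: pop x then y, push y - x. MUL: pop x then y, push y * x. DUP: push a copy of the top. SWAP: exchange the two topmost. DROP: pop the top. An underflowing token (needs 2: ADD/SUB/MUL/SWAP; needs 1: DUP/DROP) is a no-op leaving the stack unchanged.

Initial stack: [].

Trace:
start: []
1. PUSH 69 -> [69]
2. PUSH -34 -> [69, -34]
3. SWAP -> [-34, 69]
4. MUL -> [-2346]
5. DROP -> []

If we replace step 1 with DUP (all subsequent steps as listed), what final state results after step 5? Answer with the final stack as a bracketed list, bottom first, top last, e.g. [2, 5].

(re-executing from step 1 with the substitution; state before step 1: [])
1. DUP -> []
2. PUSH -34 -> [-34]
3. SWAP -> [-34]
4. MUL -> [-34]
5. DROP -> []

[]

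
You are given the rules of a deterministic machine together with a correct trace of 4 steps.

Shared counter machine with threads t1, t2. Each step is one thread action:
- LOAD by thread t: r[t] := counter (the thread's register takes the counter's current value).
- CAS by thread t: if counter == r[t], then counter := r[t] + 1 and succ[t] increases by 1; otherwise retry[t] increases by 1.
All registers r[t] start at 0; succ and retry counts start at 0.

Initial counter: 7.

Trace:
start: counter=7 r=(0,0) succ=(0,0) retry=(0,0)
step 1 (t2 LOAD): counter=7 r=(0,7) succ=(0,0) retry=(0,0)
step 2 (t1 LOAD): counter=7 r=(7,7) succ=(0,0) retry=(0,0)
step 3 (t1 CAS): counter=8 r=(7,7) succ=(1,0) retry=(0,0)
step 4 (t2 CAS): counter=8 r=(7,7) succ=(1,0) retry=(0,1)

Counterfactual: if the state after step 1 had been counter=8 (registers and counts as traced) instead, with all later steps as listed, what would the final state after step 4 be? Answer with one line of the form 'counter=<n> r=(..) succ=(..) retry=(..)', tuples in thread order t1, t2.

counter=9 r=(8,7) succ=(1,0) retry=(0,1)

state after step 1 := counter=8 r=(0,7) succ=(0,0) retry=(0,0)
step 2 (t1 LOAD): counter=8 r=(8,7) succ=(0,0) retry=(0,0)
step 3 (t1 CAS): counter=9 r=(8,7) succ=(1,0) retry=(0,0)
step 4 (t2 CAS): counter=9 r=(8,7) succ=(1,0) retry=(0,1)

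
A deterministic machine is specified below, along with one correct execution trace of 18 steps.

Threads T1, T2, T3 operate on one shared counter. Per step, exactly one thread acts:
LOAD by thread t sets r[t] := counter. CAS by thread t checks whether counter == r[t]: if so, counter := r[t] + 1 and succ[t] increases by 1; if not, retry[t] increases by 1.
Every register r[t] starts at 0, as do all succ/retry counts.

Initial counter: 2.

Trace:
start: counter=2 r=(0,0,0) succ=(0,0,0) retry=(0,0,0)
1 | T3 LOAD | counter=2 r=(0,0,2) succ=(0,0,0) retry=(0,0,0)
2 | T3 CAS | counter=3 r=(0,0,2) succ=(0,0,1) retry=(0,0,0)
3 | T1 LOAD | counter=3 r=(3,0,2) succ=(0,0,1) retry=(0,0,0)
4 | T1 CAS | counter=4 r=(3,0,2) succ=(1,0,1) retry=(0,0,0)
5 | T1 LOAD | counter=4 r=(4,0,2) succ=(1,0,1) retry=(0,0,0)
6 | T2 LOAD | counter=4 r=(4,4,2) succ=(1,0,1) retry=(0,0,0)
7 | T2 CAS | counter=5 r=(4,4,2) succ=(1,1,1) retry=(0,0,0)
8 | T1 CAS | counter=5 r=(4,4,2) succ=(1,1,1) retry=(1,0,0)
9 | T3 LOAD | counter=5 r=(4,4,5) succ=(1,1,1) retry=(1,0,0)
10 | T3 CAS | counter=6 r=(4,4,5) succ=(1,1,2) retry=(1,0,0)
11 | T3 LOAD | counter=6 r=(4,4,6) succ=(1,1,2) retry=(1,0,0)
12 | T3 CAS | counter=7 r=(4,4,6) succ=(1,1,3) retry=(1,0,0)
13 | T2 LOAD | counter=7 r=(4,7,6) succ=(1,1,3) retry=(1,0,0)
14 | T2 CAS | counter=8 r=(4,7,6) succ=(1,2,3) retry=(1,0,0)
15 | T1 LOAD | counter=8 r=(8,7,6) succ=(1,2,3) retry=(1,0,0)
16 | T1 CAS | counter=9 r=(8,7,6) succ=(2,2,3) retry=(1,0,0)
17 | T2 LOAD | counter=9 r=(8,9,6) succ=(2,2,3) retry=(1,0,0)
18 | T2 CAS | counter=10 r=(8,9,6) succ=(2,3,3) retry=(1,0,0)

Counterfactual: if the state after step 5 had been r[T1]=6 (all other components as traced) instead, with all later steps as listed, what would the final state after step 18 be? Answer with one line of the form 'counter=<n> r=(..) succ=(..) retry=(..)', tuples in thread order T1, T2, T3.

state after step 5 := counter=4 r=(6,0,2) succ=(1,0,1) retry=(0,0,0)
6 | T2 LOAD | counter=4 r=(6,4,2) succ=(1,0,1) retry=(0,0,0)
7 | T2 CAS | counter=5 r=(6,4,2) succ=(1,1,1) retry=(0,0,0)
8 | T1 CAS | counter=5 r=(6,4,2) succ=(1,1,1) retry=(1,0,0)
9 | T3 LOAD | counter=5 r=(6,4,5) succ=(1,1,1) retry=(1,0,0)
10 | T3 CAS | counter=6 r=(6,4,5) succ=(1,1,2) retry=(1,0,0)
11 | T3 LOAD | counter=6 r=(6,4,6) succ=(1,1,2) retry=(1,0,0)
12 | T3 CAS | counter=7 r=(6,4,6) succ=(1,1,3) retry=(1,0,0)
13 | T2 LOAD | counter=7 r=(6,7,6) succ=(1,1,3) retry=(1,0,0)
14 | T2 CAS | counter=8 r=(6,7,6) succ=(1,2,3) retry=(1,0,0)
15 | T1 LOAD | counter=8 r=(8,7,6) succ=(1,2,3) retry=(1,0,0)
16 | T1 CAS | counter=9 r=(8,7,6) succ=(2,2,3) retry=(1,0,0)
17 | T2 LOAD | counter=9 r=(8,9,6) succ=(2,2,3) retry=(1,0,0)
18 | T2 CAS | counter=10 r=(8,9,6) succ=(2,3,3) retry=(1,0,0)

counter=10 r=(8,9,6) succ=(2,3,3) retry=(1,0,0)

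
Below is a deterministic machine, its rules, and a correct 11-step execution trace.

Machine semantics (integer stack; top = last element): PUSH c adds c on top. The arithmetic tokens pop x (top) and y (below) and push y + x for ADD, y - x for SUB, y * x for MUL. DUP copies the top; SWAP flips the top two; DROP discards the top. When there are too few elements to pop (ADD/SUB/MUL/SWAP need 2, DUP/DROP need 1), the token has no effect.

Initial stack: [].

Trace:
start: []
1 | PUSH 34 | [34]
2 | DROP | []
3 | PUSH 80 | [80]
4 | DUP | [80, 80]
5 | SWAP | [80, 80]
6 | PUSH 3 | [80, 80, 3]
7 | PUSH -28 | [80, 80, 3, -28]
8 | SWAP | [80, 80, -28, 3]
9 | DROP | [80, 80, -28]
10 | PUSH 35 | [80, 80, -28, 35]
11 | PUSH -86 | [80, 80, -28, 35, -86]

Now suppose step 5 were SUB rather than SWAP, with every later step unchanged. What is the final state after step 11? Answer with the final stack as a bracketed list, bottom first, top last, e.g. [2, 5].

[0, -28, 35, -86]

(re-executing from step 5 with the substitution; state before step 5: [80, 80])
5 | SUB | [0]
6 | PUSH 3 | [0, 3]
7 | PUSH -28 | [0, 3, -28]
8 | SWAP | [0, -28, 3]
9 | DROP | [0, -28]
10 | PUSH 35 | [0, -28, 35]
11 | PUSH -86 | [0, -28, 35, -86]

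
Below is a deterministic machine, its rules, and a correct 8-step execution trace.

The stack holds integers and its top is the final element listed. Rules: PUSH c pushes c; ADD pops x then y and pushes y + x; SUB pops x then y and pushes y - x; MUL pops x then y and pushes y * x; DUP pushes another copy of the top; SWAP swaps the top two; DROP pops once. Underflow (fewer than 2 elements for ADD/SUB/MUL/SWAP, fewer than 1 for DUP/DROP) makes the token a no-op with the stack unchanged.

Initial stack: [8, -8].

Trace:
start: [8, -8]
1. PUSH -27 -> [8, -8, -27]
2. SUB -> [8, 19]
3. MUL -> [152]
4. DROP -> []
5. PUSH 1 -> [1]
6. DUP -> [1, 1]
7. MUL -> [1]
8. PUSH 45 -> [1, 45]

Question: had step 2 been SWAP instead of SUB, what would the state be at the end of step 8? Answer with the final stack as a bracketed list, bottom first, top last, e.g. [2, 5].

(re-executing from step 2 with the substitution; state before step 2: [8, -8, -27])
2. SWAP -> [8, -27, -8]
3. MUL -> [8, 216]
4. DROP -> [8]
5. PUSH 1 -> [8, 1]
6. DUP -> [8, 1, 1]
7. MUL -> [8, 1]
8. PUSH 45 -> [8, 1, 45]

[8, 1, 45]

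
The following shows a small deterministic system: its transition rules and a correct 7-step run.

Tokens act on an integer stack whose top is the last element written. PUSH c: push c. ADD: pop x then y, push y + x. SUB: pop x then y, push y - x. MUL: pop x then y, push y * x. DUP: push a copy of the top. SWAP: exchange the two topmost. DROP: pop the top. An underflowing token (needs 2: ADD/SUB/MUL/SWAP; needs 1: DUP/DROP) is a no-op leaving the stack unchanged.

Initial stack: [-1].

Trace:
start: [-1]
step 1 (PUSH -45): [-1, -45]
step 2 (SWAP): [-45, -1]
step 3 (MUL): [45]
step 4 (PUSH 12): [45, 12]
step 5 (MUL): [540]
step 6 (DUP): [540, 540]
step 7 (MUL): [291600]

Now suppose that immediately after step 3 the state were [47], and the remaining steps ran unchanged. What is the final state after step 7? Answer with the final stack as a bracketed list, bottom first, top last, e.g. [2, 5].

state after step 3 := [47]
step 4 (PUSH 12): [47, 12]
step 5 (MUL): [564]
step 6 (DUP): [564, 564]
step 7 (MUL): [318096]

[318096]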